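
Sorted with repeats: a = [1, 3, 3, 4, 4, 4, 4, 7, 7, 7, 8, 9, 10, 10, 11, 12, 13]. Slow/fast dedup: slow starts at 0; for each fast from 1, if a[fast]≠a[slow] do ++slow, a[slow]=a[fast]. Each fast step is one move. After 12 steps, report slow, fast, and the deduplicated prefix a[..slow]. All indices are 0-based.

slow=0 fast=1: a[fast]=3≠a[slow]=1 write a[1]=3, slow++,fast++
slow=1 fast=2: a[fast]=3=a[slow] dup, fast++
slow=1 fast=3: a[fast]=4≠a[slow]=3 write a[2]=4, slow++,fast++
slow=2 fast=4: a[fast]=4=a[slow] dup, fast++
slow=2 fast=5: a[fast]=4=a[slow] dup, fast++
slow=2 fast=6: a[fast]=4=a[slow] dup, fast++
slow=2 fast=7: a[fast]=7≠a[slow]=4 write a[3]=7, slow++,fast++
slow=3 fast=8: a[fast]=7=a[slow] dup, fast++
slow=3 fast=9: a[fast]=7=a[slow] dup, fast++
slow=3 fast=10: a[fast]=8≠a[slow]=7 write a[4]=8, slow++,fast++
slow=4 fast=11: a[fast]=9≠a[slow]=8 write a[5]=9, slow++,fast++
slow=5 fast=12: a[fast]=10≠a[slow]=9 write a[6]=10, slow++,fast++

slow=6, fast=13, prefix=[1, 3, 4, 7, 8, 9, 10]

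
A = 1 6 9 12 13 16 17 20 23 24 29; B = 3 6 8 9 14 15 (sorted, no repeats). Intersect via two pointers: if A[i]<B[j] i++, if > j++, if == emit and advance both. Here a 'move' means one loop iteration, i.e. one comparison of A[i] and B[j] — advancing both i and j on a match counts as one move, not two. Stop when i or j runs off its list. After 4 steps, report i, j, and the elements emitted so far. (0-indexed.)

i=0 j=0: 1<3, i++
i=1 j=0: 6>3, j++
i=1 j=1: 6==6 emit, i++,j++
i=2 j=2: 9>8, j++

i=2, j=3, emitted=[6]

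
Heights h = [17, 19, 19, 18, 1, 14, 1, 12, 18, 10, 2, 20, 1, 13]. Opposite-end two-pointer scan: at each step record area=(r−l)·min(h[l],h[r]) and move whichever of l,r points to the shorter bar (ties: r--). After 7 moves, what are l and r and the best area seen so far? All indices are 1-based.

l=6, r=12, best area=190

l=1 r=14: min(17,13)*13=169 best=169 *, r--
l=1 r=13: min(17,1)*12=12 best=169, r--
l=1 r=12: min(17,20)*11=187 best=187 *, l++
l=2 r=12: min(19,20)*10=190 best=190 *, l++
l=3 r=12: min(19,20)*9=171 best=190, l++
l=4 r=12: min(18,20)*8=144 best=190, l++
l=5 r=12: min(1,20)*7=7 best=190, l++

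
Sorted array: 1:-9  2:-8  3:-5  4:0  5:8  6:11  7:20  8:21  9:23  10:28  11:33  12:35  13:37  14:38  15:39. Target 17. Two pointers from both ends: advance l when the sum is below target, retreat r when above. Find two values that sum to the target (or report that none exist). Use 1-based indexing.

l=1 r=15: -9+39=30 >17, r--
l=1 r=14: -9+38=29 >17, r--
l=1 r=13: -9+37=28 >17, r--
l=1 r=12: -9+35=26 >17, r--
l=1 r=11: -9+33=24 >17, r--
l=1 r=10: -9+28=19 >17, r--
l=1 r=9: -9+23=14 <17, l++
l=2 r=9: -8+23=15 <17, l++
l=3 r=9: -5+23=18 >17, r--
l=3 r=8: -5+21=16 <17, l++
l=4 r=8: 0+21=21 >17, r--
l=4 r=7: 0+20=20 >17, r--
l=4 r=6: 0+11=11 <17, l++
l=5 r=6: 8+11=19 >17, r--

no pair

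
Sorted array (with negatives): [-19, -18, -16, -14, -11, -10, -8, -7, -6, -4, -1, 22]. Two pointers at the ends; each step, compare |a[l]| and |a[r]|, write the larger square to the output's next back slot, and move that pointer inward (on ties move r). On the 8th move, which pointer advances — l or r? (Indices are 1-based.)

[1,12] |-19|<=|22| out[12]=484 → r--
[1,11] |-19|>|-1| out[11]=361 → l++
[2,11] |-18|>|-1| out[10]=324 → l++
[3,11] |-16|>|-1| out[9]=256 → l++
[4,11] |-14|>|-1| out[8]=196 → l++
[5,11] |-11|>|-1| out[7]=121 → l++
[6,11] |-10|>|-1| out[6]=100 → l++
[7,11] |-8|>|-1| out[5]=64 → l++

l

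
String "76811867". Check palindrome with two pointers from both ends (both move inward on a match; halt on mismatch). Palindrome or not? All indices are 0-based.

l=0 r=7: '7'=='7', l++,r--
l=1 r=6: '6'=='6', l++,r--
l=2 r=5: '8'=='8', l++,r--
l=3 r=4: '1'=='1', l++,r--

palindrome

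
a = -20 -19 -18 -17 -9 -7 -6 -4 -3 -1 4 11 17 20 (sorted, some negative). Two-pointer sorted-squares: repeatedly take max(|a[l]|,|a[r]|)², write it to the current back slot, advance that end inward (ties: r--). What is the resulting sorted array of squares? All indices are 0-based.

[0,13] |-20|<=|20| out[13]=400 → r--
[0,12] |-20|>|17| out[12]=400 → l++
[1,12] |-19|>|17| out[11]=361 → l++
[2,12] |-18|>|17| out[10]=324 → l++
[3,12] |-17|<=|17| out[9]=289 → r--
[3,11] |-17|>|11| out[8]=289 → l++
[4,11] |-9|<=|11| out[7]=121 → r--
[4,10] |-9|>|4| out[6]=81 → l++
[5,10] |-7|>|4| out[5]=49 → l++
[6,10] |-6|>|4| out[4]=36 → l++
[7,10] |-4|<=|4| out[3]=16 → r--
[7,9] |-4|>|-1| out[2]=16 → l++
[8,9] |-3|>|-1| out[1]=9 → l++
[9,9] |-1|<=|-1| out[0]=1 → r--

[1, 9, 16, 16, 36, 49, 81, 121, 289, 289, 324, 361, 400, 400]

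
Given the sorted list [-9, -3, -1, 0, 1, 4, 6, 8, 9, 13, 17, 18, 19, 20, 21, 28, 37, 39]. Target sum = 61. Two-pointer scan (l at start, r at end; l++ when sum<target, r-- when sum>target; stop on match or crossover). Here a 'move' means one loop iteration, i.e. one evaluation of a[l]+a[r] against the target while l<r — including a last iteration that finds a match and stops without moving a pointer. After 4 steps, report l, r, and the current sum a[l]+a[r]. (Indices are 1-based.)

l=5, r=18, sum=40

[1,18] -9+39=30 <61 → l++
[2,18] -3+39=36 <61 → l++
[3,18] -1+39=38 <61 → l++
[4,18] 0+39=39 <61 → l++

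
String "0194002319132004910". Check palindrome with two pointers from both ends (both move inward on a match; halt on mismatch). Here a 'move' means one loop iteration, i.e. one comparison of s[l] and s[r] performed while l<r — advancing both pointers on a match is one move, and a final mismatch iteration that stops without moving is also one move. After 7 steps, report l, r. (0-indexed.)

l=7, r=11

[0,18] '0'=='0' → l++,r--
[1,17] '1'=='1' → l++,r--
[2,16] '9'=='9' → l++,r--
[3,15] '4'=='4' → l++,r--
[4,14] '0'=='0' → l++,r--
[5,13] '0'=='0' → l++,r--
[6,12] '2'=='2' → l++,r--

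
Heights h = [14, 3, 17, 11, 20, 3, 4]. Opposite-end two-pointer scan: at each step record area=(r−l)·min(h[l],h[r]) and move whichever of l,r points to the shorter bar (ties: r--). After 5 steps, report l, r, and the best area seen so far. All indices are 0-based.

l=3, r=4, best area=56

l=0 r=6: min(14,4)*6=24 best=24 *, r--
l=0 r=5: min(14,3)*5=15 best=24, r--
l=0 r=4: min(14,20)*4=56 best=56 *, l++
l=1 r=4: min(3,20)*3=9 best=56, l++
l=2 r=4: min(17,20)*2=34 best=56, l++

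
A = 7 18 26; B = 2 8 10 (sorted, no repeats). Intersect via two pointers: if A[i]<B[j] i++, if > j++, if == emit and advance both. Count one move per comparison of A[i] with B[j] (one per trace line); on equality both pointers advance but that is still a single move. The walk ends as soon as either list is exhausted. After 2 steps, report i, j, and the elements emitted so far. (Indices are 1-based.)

i=2, j=2, emitted=[]

i=1 j=1: 7>2, j++
i=1 j=2: 7<8, i++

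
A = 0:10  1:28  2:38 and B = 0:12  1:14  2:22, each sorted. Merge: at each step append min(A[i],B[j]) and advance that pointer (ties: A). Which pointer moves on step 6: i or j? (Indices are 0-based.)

i

[i=0,j=0] A[i]=10<=B[j]=12 take 10 → i++
[i=1,j=0] A[i]=28>B[j]=12 take 12 → j++
[i=1,j=1] A[i]=28>B[j]=14 take 14 → j++
[i=1,j=2] A[i]=28>B[j]=22 take 22 → j++
[i=1,j=3] B done, take A[i]=28 → i++
[i=2,j=3] B done, take A[i]=38 → i++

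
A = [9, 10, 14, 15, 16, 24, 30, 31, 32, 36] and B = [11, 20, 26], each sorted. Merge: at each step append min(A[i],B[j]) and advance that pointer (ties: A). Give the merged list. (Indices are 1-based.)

[9, 10, 11, 14, 15, 16, 20, 24, 26, 30, 31, 32, 36]

i=1 j=1: A[i]=9<=B[j]=11 take 9, i++
i=2 j=1: A[i]=10<=B[j]=11 take 10, i++
i=3 j=1: A[i]=14>B[j]=11 take 11, j++
i=3 j=2: A[i]=14<=B[j]=20 take 14, i++
i=4 j=2: A[i]=15<=B[j]=20 take 15, i++
i=5 j=2: A[i]=16<=B[j]=20 take 16, i++
i=6 j=2: A[i]=24>B[j]=20 take 20, j++
i=6 j=3: A[i]=24<=B[j]=26 take 24, i++
i=7 j=3: A[i]=30>B[j]=26 take 26, j++
i=7 j=4: B done, take A[i]=30, i++
i=8 j=4: B done, take A[i]=31, i++
i=9 j=4: B done, take A[i]=32, i++
i=10 j=4: B done, take A[i]=36, i++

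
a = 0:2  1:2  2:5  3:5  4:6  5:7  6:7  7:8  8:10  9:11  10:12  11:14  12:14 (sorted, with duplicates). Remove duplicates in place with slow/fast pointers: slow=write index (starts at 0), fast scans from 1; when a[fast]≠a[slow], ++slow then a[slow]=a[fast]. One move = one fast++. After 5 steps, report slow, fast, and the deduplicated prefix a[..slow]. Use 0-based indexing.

(s=0,f=1) a[fast]=2=a[slow] dup → fast++
(s=0,f=2) a[fast]=5≠a[slow]=2 write a[1]=5 → slow++,fast++
(s=1,f=3) a[fast]=5=a[slow] dup → fast++
(s=1,f=4) a[fast]=6≠a[slow]=5 write a[2]=6 → slow++,fast++
(s=2,f=5) a[fast]=7≠a[slow]=6 write a[3]=7 → slow++,fast++

slow=3, fast=6, prefix=[2, 5, 6, 7]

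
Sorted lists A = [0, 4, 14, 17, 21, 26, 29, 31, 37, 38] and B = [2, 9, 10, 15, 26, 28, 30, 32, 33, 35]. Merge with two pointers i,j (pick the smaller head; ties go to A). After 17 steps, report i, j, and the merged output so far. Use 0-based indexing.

i=8, j=9, merged so far=[0, 2, 4, 9, 10, 14, 15, 17, 21, 26, 26, 28, 29, 30, 31, 32, 33]

i=0 j=0: A[i]=0<=B[j]=2 take 0, i++
i=1 j=0: A[i]=4>B[j]=2 take 2, j++
i=1 j=1: A[i]=4<=B[j]=9 take 4, i++
i=2 j=1: A[i]=14>B[j]=9 take 9, j++
i=2 j=2: A[i]=14>B[j]=10 take 10, j++
i=2 j=3: A[i]=14<=B[j]=15 take 14, i++
i=3 j=3: A[i]=17>B[j]=15 take 15, j++
i=3 j=4: A[i]=17<=B[j]=26 take 17, i++
i=4 j=4: A[i]=21<=B[j]=26 take 21, i++
i=5 j=4: A[i]=26<=B[j]=26 take 26, i++
i=6 j=4: A[i]=29>B[j]=26 take 26, j++
i=6 j=5: A[i]=29>B[j]=28 take 28, j++
i=6 j=6: A[i]=29<=B[j]=30 take 29, i++
i=7 j=6: A[i]=31>B[j]=30 take 30, j++
i=7 j=7: A[i]=31<=B[j]=32 take 31, i++
i=8 j=7: A[i]=37>B[j]=32 take 32, j++
i=8 j=8: A[i]=37>B[j]=33 take 33, j++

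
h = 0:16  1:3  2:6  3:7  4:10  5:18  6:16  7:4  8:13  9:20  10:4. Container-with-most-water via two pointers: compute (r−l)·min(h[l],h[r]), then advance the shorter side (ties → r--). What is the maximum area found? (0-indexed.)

l=0 r=10: min(16,4)*10=40 best=40 *, r--
l=0 r=9: min(16,20)*9=144 best=144 *, l++
l=1 r=9: min(3,20)*8=24 best=144, l++
l=2 r=9: min(6,20)*7=42 best=144, l++
l=3 r=9: min(7,20)*6=42 best=144, l++
l=4 r=9: min(10,20)*5=50 best=144, l++
l=5 r=9: min(18,20)*4=72 best=144, l++
l=6 r=9: min(16,20)*3=48 best=144, l++
l=7 r=9: min(4,20)*2=8 best=144, l++
l=8 r=9: min(13,20)*1=13 best=144, l++

max area = 144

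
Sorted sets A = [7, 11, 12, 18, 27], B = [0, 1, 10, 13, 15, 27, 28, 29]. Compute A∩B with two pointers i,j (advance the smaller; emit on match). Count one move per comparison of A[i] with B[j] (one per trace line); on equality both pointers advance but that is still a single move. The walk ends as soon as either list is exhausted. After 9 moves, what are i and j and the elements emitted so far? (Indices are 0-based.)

[i=0,j=0] 7>0 → j++
[i=0,j=1] 7>1 → j++
[i=0,j=2] 7<10 → i++
[i=1,j=2] 11>10 → j++
[i=1,j=3] 11<13 → i++
[i=2,j=3] 12<13 → i++
[i=3,j=3] 18>13 → j++
[i=3,j=4] 18>15 → j++
[i=3,j=5] 18<27 → i++

i=4, j=5, emitted=[]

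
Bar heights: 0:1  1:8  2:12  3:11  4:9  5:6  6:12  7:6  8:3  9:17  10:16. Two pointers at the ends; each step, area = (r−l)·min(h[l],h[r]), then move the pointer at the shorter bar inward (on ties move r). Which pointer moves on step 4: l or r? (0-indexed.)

[0,10] min(1,16)*10=10 best=10 * → l++
[1,10] min(8,16)*9=72 best=72 * → l++
[2,10] min(12,16)*8=96 best=96 * → l++
[3,10] min(11,16)*7=77 best=96 → l++

l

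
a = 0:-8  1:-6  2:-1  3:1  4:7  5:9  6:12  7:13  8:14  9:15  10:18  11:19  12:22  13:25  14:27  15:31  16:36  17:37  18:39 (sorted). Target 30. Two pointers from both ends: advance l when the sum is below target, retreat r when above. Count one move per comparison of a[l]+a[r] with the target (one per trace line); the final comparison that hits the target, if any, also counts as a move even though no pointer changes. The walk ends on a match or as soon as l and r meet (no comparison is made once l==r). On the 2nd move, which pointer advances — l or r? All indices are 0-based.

l=0 r=18: -8+39=31 >30, r--
l=0 r=17: -8+37=29 <30, l++

l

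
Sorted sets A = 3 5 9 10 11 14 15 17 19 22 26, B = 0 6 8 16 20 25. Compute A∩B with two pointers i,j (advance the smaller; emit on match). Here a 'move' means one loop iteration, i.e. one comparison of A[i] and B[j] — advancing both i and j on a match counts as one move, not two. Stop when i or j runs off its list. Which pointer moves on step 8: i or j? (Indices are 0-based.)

[i=0,j=0] 3>0 → j++
[i=0,j=1] 3<6 → i++
[i=1,j=1] 5<6 → i++
[i=2,j=1] 9>6 → j++
[i=2,j=2] 9>8 → j++
[i=2,j=3] 9<16 → i++
[i=3,j=3] 10<16 → i++
[i=4,j=3] 11<16 → i++

i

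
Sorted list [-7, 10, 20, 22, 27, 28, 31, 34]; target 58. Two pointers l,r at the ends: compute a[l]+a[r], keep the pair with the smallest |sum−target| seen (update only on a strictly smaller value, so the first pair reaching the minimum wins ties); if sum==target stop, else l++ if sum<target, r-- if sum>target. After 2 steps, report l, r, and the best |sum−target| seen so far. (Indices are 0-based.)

l=2, r=7, best |Δ|=14

[0,7] -7+34=27 d=31 * → l++
[1,7] 10+34=44 d=14 * → l++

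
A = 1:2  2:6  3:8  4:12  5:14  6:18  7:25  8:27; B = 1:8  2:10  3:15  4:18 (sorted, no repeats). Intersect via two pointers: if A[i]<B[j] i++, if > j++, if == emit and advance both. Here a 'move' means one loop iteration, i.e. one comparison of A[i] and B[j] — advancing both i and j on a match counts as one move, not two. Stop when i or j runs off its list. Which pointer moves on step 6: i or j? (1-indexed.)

[i=1,j=1] 2<8 → i++
[i=2,j=1] 6<8 → i++
[i=3,j=1] 8==8 emit → i++,j++
[i=4,j=2] 12>10 → j++
[i=4,j=3] 12<15 → i++
[i=5,j=3] 14<15 → i++

i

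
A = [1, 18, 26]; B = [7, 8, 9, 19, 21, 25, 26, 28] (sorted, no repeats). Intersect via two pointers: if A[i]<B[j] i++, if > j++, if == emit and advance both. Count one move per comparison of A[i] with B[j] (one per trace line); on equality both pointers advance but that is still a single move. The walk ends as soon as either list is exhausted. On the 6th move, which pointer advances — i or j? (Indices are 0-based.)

[i=0,j=0] 1<7 → i++
[i=1,j=0] 18>7 → j++
[i=1,j=1] 18>8 → j++
[i=1,j=2] 18>9 → j++
[i=1,j=3] 18<19 → i++
[i=2,j=3] 26>19 → j++

j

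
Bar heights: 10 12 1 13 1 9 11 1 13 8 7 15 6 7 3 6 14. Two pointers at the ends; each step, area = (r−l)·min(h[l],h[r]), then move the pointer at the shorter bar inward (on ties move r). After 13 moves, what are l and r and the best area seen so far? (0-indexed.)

l=11, r=14, best area=180

[0,16] min(10,14)*16=160 best=160 * → l++
[1,16] min(12,14)*15=180 best=180 * → l++
[2,16] min(1,14)*14=14 best=180 → l++
[3,16] min(13,14)*13=169 best=180 → l++
[4,16] min(1,14)*12=12 best=180 → l++
[5,16] min(9,14)*11=99 best=180 → l++
[6,16] min(11,14)*10=110 best=180 → l++
[7,16] min(1,14)*9=9 best=180 → l++
[8,16] min(13,14)*8=104 best=180 → l++
[9,16] min(8,14)*7=56 best=180 → l++
[10,16] min(7,14)*6=42 best=180 → l++
[11,16] min(15,14)*5=70 best=180 → r--
[11,15] min(15,6)*4=24 best=180 → r--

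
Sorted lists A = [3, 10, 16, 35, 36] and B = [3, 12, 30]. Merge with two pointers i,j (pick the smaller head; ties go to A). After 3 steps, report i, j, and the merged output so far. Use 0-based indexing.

[i=0,j=0] A[i]=3<=B[j]=3 take 3 → i++
[i=1,j=0] A[i]=10>B[j]=3 take 3 → j++
[i=1,j=1] A[i]=10<=B[j]=12 take 10 → i++

i=2, j=1, merged so far=[3, 3, 10]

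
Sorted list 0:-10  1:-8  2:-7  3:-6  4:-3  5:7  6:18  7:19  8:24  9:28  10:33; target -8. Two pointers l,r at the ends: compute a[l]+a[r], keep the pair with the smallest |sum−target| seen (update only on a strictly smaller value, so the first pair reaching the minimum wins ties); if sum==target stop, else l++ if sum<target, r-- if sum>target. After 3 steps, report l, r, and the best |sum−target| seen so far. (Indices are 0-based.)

l=0 r=10: -10+33=23 d=31 *, r--
l=0 r=9: -10+28=18 d=26 *, r--
l=0 r=8: -10+24=14 d=22 *, r--

l=0, r=7, best |Δ|=22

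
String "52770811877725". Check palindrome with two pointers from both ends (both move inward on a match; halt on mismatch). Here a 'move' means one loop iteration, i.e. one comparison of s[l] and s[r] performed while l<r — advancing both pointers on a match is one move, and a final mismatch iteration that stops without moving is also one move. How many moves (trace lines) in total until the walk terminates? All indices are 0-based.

l=0 r=13: '5'=='5', l++,r--
l=1 r=12: '2'=='2', l++,r--
l=2 r=11: '7'=='7', l++,r--
l=3 r=10: '7'=='7', l++,r--
l=4 r=9: '0'!='7', stop

5 moves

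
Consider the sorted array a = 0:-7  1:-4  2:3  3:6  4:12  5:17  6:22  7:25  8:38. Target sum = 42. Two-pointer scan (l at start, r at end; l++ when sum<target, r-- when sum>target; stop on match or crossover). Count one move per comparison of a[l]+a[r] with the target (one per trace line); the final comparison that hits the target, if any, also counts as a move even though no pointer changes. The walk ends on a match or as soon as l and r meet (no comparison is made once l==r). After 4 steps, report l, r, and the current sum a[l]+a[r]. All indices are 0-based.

l=0 r=8: -7+38=31 <42, l++
l=1 r=8: -4+38=34 <42, l++
l=2 r=8: 3+38=41 <42, l++
l=3 r=8: 6+38=44 >42, r--

l=3, r=7, sum=31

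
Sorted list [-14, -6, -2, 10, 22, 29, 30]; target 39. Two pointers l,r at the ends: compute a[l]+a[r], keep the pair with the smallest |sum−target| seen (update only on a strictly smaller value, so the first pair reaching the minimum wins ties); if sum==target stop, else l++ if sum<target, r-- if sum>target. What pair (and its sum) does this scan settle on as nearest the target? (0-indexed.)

[0,6] -14+30=16 d=23 * → l++
[1,6] -6+30=24 d=15 * → l++
[2,6] -2+30=28 d=11 * → l++
[3,6] 10+30=40 d=1 * → r--
[3,5] 10+29=39 d=0 * → stop

pair (10, 29) with sum 39 (|Δ|=0)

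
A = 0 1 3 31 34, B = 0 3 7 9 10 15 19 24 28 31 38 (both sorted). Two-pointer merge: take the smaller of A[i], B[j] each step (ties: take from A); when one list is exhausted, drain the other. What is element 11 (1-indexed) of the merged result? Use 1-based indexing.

merged[11] = 24

[i=1,j=1] A[i]=0<=B[j]=0 take 0 → i++
[i=2,j=1] A[i]=1>B[j]=0 take 0 → j++
[i=2,j=2] A[i]=1<=B[j]=3 take 1 → i++
[i=3,j=2] A[i]=3<=B[j]=3 take 3 → i++
[i=4,j=2] A[i]=31>B[j]=3 take 3 → j++
[i=4,j=3] A[i]=31>B[j]=7 take 7 → j++
[i=4,j=4] A[i]=31>B[j]=9 take 9 → j++
[i=4,j=5] A[i]=31>B[j]=10 take 10 → j++
[i=4,j=6] A[i]=31>B[j]=15 take 15 → j++
[i=4,j=7] A[i]=31>B[j]=19 take 19 → j++
[i=4,j=8] A[i]=31>B[j]=24 take 24 → j++
[i=4,j=9] A[i]=31>B[j]=28 take 28 → j++
[i=4,j=10] A[i]=31<=B[j]=31 take 31 → i++
[i=5,j=10] A[i]=34>B[j]=31 take 31 → j++
[i=5,j=11] A[i]=34<=B[j]=38 take 34 → i++
[i=6,j=11] A done, take B[j]=38 → j++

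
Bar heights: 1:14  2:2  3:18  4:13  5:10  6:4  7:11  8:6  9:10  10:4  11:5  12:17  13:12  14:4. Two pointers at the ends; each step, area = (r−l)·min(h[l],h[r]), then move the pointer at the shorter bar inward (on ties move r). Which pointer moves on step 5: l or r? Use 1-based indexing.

r

l=1 r=14: min(14,4)*13=52 best=52 *, r--
l=1 r=13: min(14,12)*12=144 best=144 *, r--
l=1 r=12: min(14,17)*11=154 best=154 *, l++
l=2 r=12: min(2,17)*10=20 best=154, l++
l=3 r=12: min(18,17)*9=153 best=154, r--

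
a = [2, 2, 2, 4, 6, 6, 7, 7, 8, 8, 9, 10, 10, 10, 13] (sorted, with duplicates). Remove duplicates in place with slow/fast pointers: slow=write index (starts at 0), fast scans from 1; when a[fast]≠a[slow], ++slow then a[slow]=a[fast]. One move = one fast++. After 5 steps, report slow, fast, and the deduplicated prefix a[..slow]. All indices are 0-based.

slow=2, fast=6, prefix=[2, 4, 6]

(s=0,f=1) a[fast]=2=a[slow] dup → fast++
(s=0,f=2) a[fast]=2=a[slow] dup → fast++
(s=0,f=3) a[fast]=4≠a[slow]=2 write a[1]=4 → slow++,fast++
(s=1,f=4) a[fast]=6≠a[slow]=4 write a[2]=6 → slow++,fast++
(s=2,f=5) a[fast]=6=a[slow] dup → fast++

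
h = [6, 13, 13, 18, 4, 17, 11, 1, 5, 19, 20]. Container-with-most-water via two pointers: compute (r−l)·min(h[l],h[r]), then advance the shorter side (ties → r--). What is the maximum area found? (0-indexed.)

max area = 126

l=0 r=10: min(6,20)*10=60 best=60 *, l++
l=1 r=10: min(13,20)*9=117 best=117 *, l++
l=2 r=10: min(13,20)*8=104 best=117, l++
l=3 r=10: min(18,20)*7=126 best=126 *, l++
l=4 r=10: min(4,20)*6=24 best=126, l++
l=5 r=10: min(17,20)*5=85 best=126, l++
l=6 r=10: min(11,20)*4=44 best=126, l++
l=7 r=10: min(1,20)*3=3 best=126, l++
l=8 r=10: min(5,20)*2=10 best=126, l++
l=9 r=10: min(19,20)*1=19 best=126, l++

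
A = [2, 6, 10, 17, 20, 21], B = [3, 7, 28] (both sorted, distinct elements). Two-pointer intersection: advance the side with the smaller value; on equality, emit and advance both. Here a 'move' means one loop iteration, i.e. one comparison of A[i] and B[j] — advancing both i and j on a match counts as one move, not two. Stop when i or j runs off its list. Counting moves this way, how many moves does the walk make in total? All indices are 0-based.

i=0 j=0: 2<3, i++
i=1 j=0: 6>3, j++
i=1 j=1: 6<7, i++
i=2 j=1: 10>7, j++
i=2 j=2: 10<28, i++
i=3 j=2: 17<28, i++
i=4 j=2: 20<28, i++
i=5 j=2: 21<28, i++

8 moves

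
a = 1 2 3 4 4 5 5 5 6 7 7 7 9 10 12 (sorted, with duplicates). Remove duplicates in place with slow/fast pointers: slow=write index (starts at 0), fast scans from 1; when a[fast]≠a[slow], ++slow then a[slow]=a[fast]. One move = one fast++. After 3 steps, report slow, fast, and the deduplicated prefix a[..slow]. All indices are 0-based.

slow=0 fast=1: a[fast]=2≠a[slow]=1 write a[1]=2, slow++,fast++
slow=1 fast=2: a[fast]=3≠a[slow]=2 write a[2]=3, slow++,fast++
slow=2 fast=3: a[fast]=4≠a[slow]=3 write a[3]=4, slow++,fast++

slow=3, fast=4, prefix=[1, 2, 3, 4]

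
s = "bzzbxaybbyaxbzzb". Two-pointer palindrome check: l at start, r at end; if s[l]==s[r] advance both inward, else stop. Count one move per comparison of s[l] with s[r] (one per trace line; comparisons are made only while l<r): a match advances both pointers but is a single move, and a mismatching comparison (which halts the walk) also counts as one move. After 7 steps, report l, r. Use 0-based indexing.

[0,15] 'b'=='b' → l++,r--
[1,14] 'z'=='z' → l++,r--
[2,13] 'z'=='z' → l++,r--
[3,12] 'b'=='b' → l++,r--
[4,11] 'x'=='x' → l++,r--
[5,10] 'a'=='a' → l++,r--
[6,9] 'y'=='y' → l++,r--

l=7, r=8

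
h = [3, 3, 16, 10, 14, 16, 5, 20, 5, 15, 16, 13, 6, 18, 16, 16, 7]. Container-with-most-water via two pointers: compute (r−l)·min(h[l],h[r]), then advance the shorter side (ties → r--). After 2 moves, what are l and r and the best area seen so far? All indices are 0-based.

[0,16] min(3,7)*16=48 best=48 * → l++
[1,16] min(3,7)*15=45 best=48 → l++

l=2, r=16, best area=48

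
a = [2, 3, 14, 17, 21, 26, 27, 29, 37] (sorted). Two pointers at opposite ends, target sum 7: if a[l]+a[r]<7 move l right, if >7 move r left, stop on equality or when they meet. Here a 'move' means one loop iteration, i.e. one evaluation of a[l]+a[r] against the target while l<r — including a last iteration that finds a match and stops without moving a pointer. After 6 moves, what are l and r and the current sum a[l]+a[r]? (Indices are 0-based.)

l=0, r=2, sum=16

l=0 r=8: 2+37=39 >7, r--
l=0 r=7: 2+29=31 >7, r--
l=0 r=6: 2+27=29 >7, r--
l=0 r=5: 2+26=28 >7, r--
l=0 r=4: 2+21=23 >7, r--
l=0 r=3: 2+17=19 >7, r--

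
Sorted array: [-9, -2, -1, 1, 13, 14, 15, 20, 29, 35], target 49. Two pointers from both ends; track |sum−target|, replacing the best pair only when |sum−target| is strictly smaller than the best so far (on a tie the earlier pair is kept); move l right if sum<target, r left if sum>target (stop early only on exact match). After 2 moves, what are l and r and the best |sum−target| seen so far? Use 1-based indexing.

l=3, r=10, best |Δ|=16

l=1 r=10: -9+35=26 d=23 *, l++
l=2 r=10: -2+35=33 d=16 *, l++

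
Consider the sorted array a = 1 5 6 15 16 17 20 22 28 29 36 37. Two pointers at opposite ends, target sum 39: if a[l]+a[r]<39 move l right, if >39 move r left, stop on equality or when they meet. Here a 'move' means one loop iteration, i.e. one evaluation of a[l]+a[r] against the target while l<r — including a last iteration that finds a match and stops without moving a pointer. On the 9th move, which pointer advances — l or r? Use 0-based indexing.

l

[0,11] 1+37=38 <39 → l++
[1,11] 5+37=42 >39 → r--
[1,10] 5+36=41 >39 → r--
[1,9] 5+29=34 <39 → l++
[2,9] 6+29=35 <39 → l++
[3,9] 15+29=44 >39 → r--
[3,8] 15+28=43 >39 → r--
[3,7] 15+22=37 <39 → l++
[4,7] 16+22=38 <39 → l++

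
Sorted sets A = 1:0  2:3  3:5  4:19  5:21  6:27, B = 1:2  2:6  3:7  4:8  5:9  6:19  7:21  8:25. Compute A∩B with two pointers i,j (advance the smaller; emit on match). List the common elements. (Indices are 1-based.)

i=1 j=1: 0<2, i++
i=2 j=1: 3>2, j++
i=2 j=2: 3<6, i++
i=3 j=2: 5<6, i++
i=4 j=2: 19>6, j++
i=4 j=3: 19>7, j++
i=4 j=4: 19>8, j++
i=4 j=5: 19>9, j++
i=4 j=6: 19==19 emit, i++,j++
i=5 j=7: 21==21 emit, i++,j++
i=6 j=8: 27>25, j++

intersection = [19, 21]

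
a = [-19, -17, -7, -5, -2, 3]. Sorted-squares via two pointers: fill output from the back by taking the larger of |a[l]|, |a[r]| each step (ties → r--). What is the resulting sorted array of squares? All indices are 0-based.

l=0 r=5: |-19|>|3| out[5]=361, l++
l=1 r=5: |-17|>|3| out[4]=289, l++
l=2 r=5: |-7|>|3| out[3]=49, l++
l=3 r=5: |-5|>|3| out[2]=25, l++
l=4 r=5: |-2|<=|3| out[1]=9, r--
l=4 r=4: |-2|<=|-2| out[0]=4, r--

[4, 9, 25, 49, 289, 361]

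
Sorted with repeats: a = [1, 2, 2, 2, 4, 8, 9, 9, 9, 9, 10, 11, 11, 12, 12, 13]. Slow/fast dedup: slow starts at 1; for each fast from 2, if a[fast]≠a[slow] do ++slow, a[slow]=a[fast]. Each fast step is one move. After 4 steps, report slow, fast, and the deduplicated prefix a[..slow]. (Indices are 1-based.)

(s=1,f=2) a[fast]=2≠a[slow]=1 write a[2]=2 → slow++,fast++
(s=2,f=3) a[fast]=2=a[slow] dup → fast++
(s=2,f=4) a[fast]=2=a[slow] dup → fast++
(s=2,f=5) a[fast]=4≠a[slow]=2 write a[3]=4 → slow++,fast++

slow=3, fast=6, prefix=[1, 2, 4]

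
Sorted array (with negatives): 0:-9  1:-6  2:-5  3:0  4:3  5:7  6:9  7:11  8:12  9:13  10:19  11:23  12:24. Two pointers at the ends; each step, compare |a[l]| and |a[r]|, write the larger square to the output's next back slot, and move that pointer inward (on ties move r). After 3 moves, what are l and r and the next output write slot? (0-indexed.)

[0,12] |-9|<=|24| out[12]=576 → r--
[0,11] |-9|<=|23| out[11]=529 → r--
[0,10] |-9|<=|19| out[10]=361 → r--

l=0, r=9, next write slot=9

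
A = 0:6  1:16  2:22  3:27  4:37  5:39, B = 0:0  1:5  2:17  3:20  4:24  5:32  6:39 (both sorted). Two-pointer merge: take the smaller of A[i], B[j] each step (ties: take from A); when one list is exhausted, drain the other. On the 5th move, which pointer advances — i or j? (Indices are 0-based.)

j

[i=0,j=0] A[i]=6>B[j]=0 take 0 → j++
[i=0,j=1] A[i]=6>B[j]=5 take 5 → j++
[i=0,j=2] A[i]=6<=B[j]=17 take 6 → i++
[i=1,j=2] A[i]=16<=B[j]=17 take 16 → i++
[i=2,j=2] A[i]=22>B[j]=17 take 17 → j++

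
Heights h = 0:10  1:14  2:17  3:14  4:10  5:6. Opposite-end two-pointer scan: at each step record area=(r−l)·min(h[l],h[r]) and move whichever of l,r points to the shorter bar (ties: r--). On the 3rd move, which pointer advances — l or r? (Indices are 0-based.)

l

l=0 r=5: min(10,6)*5=30 best=30 *, r--
l=0 r=4: min(10,10)*4=40 best=40 *, r--
l=0 r=3: min(10,14)*3=30 best=40, l++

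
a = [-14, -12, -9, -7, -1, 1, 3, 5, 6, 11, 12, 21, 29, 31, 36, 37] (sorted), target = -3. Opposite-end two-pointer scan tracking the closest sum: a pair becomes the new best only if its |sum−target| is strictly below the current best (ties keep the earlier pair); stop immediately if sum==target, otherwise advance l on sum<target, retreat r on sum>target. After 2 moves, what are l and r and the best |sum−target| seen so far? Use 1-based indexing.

[1,16] -14+37=23 d=26 * → r--
[1,15] -14+36=22 d=25 * → r--

l=1, r=14, best |Δ|=25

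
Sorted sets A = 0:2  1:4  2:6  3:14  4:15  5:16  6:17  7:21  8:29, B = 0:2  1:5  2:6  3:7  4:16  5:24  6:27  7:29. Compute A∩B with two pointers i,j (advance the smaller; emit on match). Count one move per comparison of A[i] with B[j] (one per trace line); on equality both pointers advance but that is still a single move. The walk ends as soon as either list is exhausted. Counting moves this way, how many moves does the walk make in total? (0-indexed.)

i=0 j=0: 2==2 emit, i++,j++
i=1 j=1: 4<5, i++
i=2 j=1: 6>5, j++
i=2 j=2: 6==6 emit, i++,j++
i=3 j=3: 14>7, j++
i=3 j=4: 14<16, i++
i=4 j=4: 15<16, i++
i=5 j=4: 16==16 emit, i++,j++
i=6 j=5: 17<24, i++
i=7 j=5: 21<24, i++
i=8 j=5: 29>24, j++
i=8 j=6: 29>27, j++
i=8 j=7: 29==29 emit, i++,j++

13 moves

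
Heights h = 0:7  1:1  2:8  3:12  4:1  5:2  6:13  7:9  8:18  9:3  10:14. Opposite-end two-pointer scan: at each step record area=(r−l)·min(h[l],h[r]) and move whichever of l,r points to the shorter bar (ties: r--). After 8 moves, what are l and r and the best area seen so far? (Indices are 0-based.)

l=0 r=10: min(7,14)*10=70 best=70 *, l++
l=1 r=10: min(1,14)*9=9 best=70, l++
l=2 r=10: min(8,14)*8=64 best=70, l++
l=3 r=10: min(12,14)*7=84 best=84 *, l++
l=4 r=10: min(1,14)*6=6 best=84, l++
l=5 r=10: min(2,14)*5=10 best=84, l++
l=6 r=10: min(13,14)*4=52 best=84, l++
l=7 r=10: min(9,14)*3=27 best=84, l++

l=8, r=10, best area=84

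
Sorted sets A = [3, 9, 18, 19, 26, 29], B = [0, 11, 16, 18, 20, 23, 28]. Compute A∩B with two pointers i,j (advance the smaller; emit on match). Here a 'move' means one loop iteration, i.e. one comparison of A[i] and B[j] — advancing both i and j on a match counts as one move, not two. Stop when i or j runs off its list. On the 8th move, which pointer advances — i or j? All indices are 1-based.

i=1 j=1: 3>0, j++
i=1 j=2: 3<11, i++
i=2 j=2: 9<11, i++
i=3 j=2: 18>11, j++
i=3 j=3: 18>16, j++
i=3 j=4: 18==18 emit, i++,j++
i=4 j=5: 19<20, i++
i=5 j=5: 26>20, j++

j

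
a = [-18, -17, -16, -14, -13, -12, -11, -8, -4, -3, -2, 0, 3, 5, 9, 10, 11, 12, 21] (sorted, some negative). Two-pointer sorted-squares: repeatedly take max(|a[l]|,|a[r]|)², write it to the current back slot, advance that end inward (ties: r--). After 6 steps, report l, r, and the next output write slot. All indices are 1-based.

l=6, r=18, next write slot=13

[1,19] |-18|<=|21| out[19]=441 → r--
[1,18] |-18|>|12| out[18]=324 → l++
[2,18] |-17|>|12| out[17]=289 → l++
[3,18] |-16|>|12| out[16]=256 → l++
[4,18] |-14|>|12| out[15]=196 → l++
[5,18] |-13|>|12| out[14]=169 → l++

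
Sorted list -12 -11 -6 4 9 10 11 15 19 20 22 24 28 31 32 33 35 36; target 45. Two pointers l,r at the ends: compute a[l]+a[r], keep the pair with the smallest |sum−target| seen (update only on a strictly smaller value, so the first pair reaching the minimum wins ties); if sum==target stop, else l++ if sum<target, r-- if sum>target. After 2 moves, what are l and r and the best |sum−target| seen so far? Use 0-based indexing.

l=2, r=17, best |Δ|=20

l=0 r=17: -12+36=24 d=21 *, l++
l=1 r=17: -11+36=25 d=20 *, l++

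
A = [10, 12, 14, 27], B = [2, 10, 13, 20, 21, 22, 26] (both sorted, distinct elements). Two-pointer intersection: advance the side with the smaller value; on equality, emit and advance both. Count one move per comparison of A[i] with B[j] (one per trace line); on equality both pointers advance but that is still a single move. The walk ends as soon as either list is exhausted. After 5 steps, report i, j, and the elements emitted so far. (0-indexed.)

i=3, j=3, emitted=[10]

[i=0,j=0] 10>2 → j++
[i=0,j=1] 10==10 emit → i++,j++
[i=1,j=2] 12<13 → i++
[i=2,j=2] 14>13 → j++
[i=2,j=3] 14<20 → i++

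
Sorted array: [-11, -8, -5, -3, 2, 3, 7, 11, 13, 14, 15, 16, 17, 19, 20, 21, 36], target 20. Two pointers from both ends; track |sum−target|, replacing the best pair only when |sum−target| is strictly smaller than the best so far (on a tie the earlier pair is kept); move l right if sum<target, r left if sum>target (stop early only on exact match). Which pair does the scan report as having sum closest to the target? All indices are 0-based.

l=0 r=16: -11+36=25 d=5 *, r--
l=0 r=15: -11+21=10 d=10, l++
l=1 r=15: -8+21=13 d=7, l++
l=2 r=15: -5+21=16 d=4 *, l++
l=3 r=15: -3+21=18 d=2 *, l++
l=4 r=15: 2+21=23 d=3, r--
l=4 r=14: 2+20=22 d=2, r--
l=4 r=13: 2+19=21 d=1 *, r--
l=4 r=12: 2+17=19 d=1, l++
l=5 r=12: 3+17=20 d=0 *, stop

pair (3, 17) with sum 20 (|Δ|=0)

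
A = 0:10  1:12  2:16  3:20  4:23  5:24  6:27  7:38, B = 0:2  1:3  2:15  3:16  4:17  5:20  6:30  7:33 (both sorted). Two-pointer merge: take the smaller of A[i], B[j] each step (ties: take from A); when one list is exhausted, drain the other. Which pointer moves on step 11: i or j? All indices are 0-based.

i

i=0 j=0: A[i]=10>B[j]=2 take 2, j++
i=0 j=1: A[i]=10>B[j]=3 take 3, j++
i=0 j=2: A[i]=10<=B[j]=15 take 10, i++
i=1 j=2: A[i]=12<=B[j]=15 take 12, i++
i=2 j=2: A[i]=16>B[j]=15 take 15, j++
i=2 j=3: A[i]=16<=B[j]=16 take 16, i++
i=3 j=3: A[i]=20>B[j]=16 take 16, j++
i=3 j=4: A[i]=20>B[j]=17 take 17, j++
i=3 j=5: A[i]=20<=B[j]=20 take 20, i++
i=4 j=5: A[i]=23>B[j]=20 take 20, j++
i=4 j=6: A[i]=23<=B[j]=30 take 23, i++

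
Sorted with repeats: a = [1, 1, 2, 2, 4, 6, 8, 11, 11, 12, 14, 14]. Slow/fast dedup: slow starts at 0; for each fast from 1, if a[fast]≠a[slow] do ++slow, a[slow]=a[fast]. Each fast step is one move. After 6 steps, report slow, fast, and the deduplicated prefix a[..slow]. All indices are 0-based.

slow=0 fast=1: a[fast]=1=a[slow] dup, fast++
slow=0 fast=2: a[fast]=2≠a[slow]=1 write a[1]=2, slow++,fast++
slow=1 fast=3: a[fast]=2=a[slow] dup, fast++
slow=1 fast=4: a[fast]=4≠a[slow]=2 write a[2]=4, slow++,fast++
slow=2 fast=5: a[fast]=6≠a[slow]=4 write a[3]=6, slow++,fast++
slow=3 fast=6: a[fast]=8≠a[slow]=6 write a[4]=8, slow++,fast++

slow=4, fast=7, prefix=[1, 2, 4, 6, 8]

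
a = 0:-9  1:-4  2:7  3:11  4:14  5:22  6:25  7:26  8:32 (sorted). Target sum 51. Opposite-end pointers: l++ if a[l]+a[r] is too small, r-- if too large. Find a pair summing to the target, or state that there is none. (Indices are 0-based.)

(25, 26)

l=0 r=8: -9+32=23 <51, l++
l=1 r=8: -4+32=28 <51, l++
l=2 r=8: 7+32=39 <51, l++
l=3 r=8: 11+32=43 <51, l++
l=4 r=8: 14+32=46 <51, l++
l=5 r=8: 22+32=54 >51, r--
l=5 r=7: 22+26=48 <51, l++
l=6 r=7: 25+26=51, found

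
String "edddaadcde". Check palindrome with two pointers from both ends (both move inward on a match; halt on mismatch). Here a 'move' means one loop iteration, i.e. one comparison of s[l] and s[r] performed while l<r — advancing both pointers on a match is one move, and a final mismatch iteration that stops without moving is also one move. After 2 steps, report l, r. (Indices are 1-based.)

l=1 r=10: 'e'=='e', l++,r--
l=2 r=9: 'd'=='d', l++,r--

l=3, r=8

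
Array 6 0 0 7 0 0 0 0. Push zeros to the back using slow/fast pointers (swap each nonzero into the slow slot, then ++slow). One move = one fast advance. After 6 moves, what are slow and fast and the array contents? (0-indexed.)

slow=2, fast=6, a=[6, 7, 0, 0, 0, 0, 0, 0]

slow=0 fast=0: a[fast]=6≠0 swap→a[0]=6, slow++,fast++
slow=1 fast=1: a[fast]=0, fast++
slow=1 fast=2: a[fast]=0, fast++
slow=1 fast=3: a[fast]=7≠0 swap→a[1]=7, slow++,fast++
slow=2 fast=4: a[fast]=0, fast++
slow=2 fast=5: a[fast]=0, fast++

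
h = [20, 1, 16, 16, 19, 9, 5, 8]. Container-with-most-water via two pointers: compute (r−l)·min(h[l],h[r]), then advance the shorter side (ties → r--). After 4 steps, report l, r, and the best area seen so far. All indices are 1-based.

l=1, r=4, best area=76

l=1 r=8: min(20,8)*7=56 best=56 *, r--
l=1 r=7: min(20,5)*6=30 best=56, r--
l=1 r=6: min(20,9)*5=45 best=56, r--
l=1 r=5: min(20,19)*4=76 best=76 *, r--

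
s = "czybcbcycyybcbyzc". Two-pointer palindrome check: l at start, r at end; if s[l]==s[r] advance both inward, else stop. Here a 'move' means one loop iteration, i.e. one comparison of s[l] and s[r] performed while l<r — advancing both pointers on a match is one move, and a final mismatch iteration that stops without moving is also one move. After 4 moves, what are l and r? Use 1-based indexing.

l=5, r=13

l=1 r=17: 'c'=='c', l++,r--
l=2 r=16: 'z'=='z', l++,r--
l=3 r=15: 'y'=='y', l++,r--
l=4 r=14: 'b'=='b', l++,r--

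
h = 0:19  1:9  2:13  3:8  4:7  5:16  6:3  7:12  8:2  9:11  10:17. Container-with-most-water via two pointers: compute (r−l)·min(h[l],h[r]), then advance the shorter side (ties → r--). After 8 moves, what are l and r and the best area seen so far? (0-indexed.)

[0,10] min(19,17)*10=170 best=170 * → r--
[0,9] min(19,11)*9=99 best=170 → r--
[0,8] min(19,2)*8=16 best=170 → r--
[0,7] min(19,12)*7=84 best=170 → r--
[0,6] min(19,3)*6=18 best=170 → r--
[0,5] min(19,16)*5=80 best=170 → r--
[0,4] min(19,7)*4=28 best=170 → r--
[0,3] min(19,8)*3=24 best=170 → r--

l=0, r=2, best area=170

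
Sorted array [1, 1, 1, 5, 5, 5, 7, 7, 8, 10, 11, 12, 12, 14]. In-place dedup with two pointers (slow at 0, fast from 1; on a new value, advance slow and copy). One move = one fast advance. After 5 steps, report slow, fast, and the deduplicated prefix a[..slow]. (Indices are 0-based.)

slow=1, fast=6, prefix=[1, 5]

(s=0,f=1) a[fast]=1=a[slow] dup → fast++
(s=0,f=2) a[fast]=1=a[slow] dup → fast++
(s=0,f=3) a[fast]=5≠a[slow]=1 write a[1]=5 → slow++,fast++
(s=1,f=4) a[fast]=5=a[slow] dup → fast++
(s=1,f=5) a[fast]=5=a[slow] dup → fast++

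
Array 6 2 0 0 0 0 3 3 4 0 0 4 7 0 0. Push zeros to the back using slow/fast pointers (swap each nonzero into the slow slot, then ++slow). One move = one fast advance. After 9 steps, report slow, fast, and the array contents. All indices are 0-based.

slow=0 fast=0: a[fast]=6≠0 swap→a[0]=6, slow++,fast++
slow=1 fast=1: a[fast]=2≠0 swap→a[1]=2, slow++,fast++
slow=2 fast=2: a[fast]=0, fast++
slow=2 fast=3: a[fast]=0, fast++
slow=2 fast=4: a[fast]=0, fast++
slow=2 fast=5: a[fast]=0, fast++
slow=2 fast=6: a[fast]=3≠0 swap→a[2]=3, slow++,fast++
slow=3 fast=7: a[fast]=3≠0 swap→a[3]=3, slow++,fast++
slow=4 fast=8: a[fast]=4≠0 swap→a[4]=4, slow++,fast++

slow=5, fast=9, a=[6, 2, 3, 3, 4, 0, 0, 0, 0, 0, 0, 4, 7, 0, 0]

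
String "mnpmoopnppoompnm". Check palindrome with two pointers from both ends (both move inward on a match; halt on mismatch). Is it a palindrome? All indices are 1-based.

not a palindrome (mismatch at 8,9)

l=1 r=16: 'm'=='m', l++,r--
l=2 r=15: 'n'=='n', l++,r--
l=3 r=14: 'p'=='p', l++,r--
l=4 r=13: 'm'=='m', l++,r--
l=5 r=12: 'o'=='o', l++,r--
l=6 r=11: 'o'=='o', l++,r--
l=7 r=10: 'p'=='p', l++,r--
l=8 r=9: 'n'!='p', stop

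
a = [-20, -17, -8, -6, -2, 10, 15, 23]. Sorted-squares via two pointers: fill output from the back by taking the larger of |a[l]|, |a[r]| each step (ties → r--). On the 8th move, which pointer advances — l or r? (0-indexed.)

[0,7] |-20|<=|23| out[7]=529 → r--
[0,6] |-20|>|15| out[6]=400 → l++
[1,6] |-17|>|15| out[5]=289 → l++
[2,6] |-8|<=|15| out[4]=225 → r--
[2,5] |-8|<=|10| out[3]=100 → r--
[2,4] |-8|>|-2| out[2]=64 → l++
[3,4] |-6|>|-2| out[1]=36 → l++
[4,4] |-2|<=|-2| out[0]=4 → r--

r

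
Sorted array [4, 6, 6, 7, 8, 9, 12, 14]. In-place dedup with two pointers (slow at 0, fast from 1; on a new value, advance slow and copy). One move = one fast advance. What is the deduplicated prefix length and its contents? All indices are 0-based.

slow=0 fast=1: a[fast]=6≠a[slow]=4 write a[1]=6, slow++,fast++
slow=1 fast=2: a[fast]=6=a[slow] dup, fast++
slow=1 fast=3: a[fast]=7≠a[slow]=6 write a[2]=7, slow++,fast++
slow=2 fast=4: a[fast]=8≠a[slow]=7 write a[3]=8, slow++,fast++
slow=3 fast=5: a[fast]=9≠a[slow]=8 write a[4]=9, slow++,fast++
slow=4 fast=6: a[fast]=12≠a[slow]=9 write a[5]=12, slow++,fast++
slow=5 fast=7: a[fast]=14≠a[slow]=12 write a[6]=14, slow++,fast++

length 7; prefix = [4, 6, 7, 8, 9, 12, 14]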